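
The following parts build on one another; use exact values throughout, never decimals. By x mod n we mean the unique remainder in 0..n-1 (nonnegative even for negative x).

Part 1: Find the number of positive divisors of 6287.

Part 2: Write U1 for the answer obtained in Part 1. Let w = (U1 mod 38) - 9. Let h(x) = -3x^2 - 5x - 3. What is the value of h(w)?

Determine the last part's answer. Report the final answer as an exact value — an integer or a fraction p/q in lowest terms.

-115

Part 1: 6287 is prime, so its only divisors are 1 and 6287; count = 2; answer 2
Part 2: U1 = 2; w = -7; -3*(-7)^2 - 5*(-7)^1 - 3 = (-147) + (35) + (-3) = -115; answer -115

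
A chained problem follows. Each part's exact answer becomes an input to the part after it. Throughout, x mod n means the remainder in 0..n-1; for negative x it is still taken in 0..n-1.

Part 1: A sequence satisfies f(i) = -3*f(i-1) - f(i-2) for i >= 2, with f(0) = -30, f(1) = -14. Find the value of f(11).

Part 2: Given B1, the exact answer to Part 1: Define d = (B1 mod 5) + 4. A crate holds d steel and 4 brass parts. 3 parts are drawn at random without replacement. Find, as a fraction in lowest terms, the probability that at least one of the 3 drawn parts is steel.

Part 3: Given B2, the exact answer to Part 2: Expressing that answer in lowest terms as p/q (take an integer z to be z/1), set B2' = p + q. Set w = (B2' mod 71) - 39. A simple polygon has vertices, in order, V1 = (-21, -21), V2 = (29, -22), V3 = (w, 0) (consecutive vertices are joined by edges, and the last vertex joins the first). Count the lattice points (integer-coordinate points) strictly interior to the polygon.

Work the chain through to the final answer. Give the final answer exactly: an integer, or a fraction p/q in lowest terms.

Part 1: f(2) = -3*(-14) - 1*(-30) = 72; iterating: f(2)=72, f(3)=-202, f(4)=534, f(5)=-1400, f(6)=3666, f(7)=-9598, f(8)=25128, f(9)=-65786, f(10)=172230, f(11)=-450904; answer -450904
Part 2: B1 = -450904; d = 5; total draws C(9,3) = 84; complement C(4,3) = 4; favorable 84 - 4 = 80; P = 20/21; answer 20/21
Part 3: B2 = 20/21; threaded value p + q = 41; w = 2; cross terms: (-21*-22 - 29*-21)=1071, (29*0 - 2*-22)=44, (2*-21 - -21*0)=-42; twice the area = |1073| = 1073; area = 1073/2; boundary points = 1 + 1 + 1 = 3; strictly interior points = area - boundary/2 + 1 = 536; answer 536

536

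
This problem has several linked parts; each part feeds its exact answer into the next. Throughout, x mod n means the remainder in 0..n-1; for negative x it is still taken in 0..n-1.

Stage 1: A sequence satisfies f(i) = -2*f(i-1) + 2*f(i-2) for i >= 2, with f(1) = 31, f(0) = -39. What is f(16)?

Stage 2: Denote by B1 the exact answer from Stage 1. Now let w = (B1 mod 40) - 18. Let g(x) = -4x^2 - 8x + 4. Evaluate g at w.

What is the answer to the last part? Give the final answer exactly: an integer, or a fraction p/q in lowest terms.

Stage 1: f(2) = -2*(31) + 2*(-39) = -140; iterating: f(2)=-140, f(3)=342, f(4)=-964, f(5)=2612, f(6)=-7152, f(7)=19528, f(8)=-53360, f(9)=145776, f(10)=-398272, f(11)=1088096, f(12)=-2972736, f(13)=8121664, f(14)=-22188800, f(15)=60620928, f(16)=-165619456; answer -165619456
Stage 2: B1 = -165619456; w = 6; -4*(6)^2 - 8*(6)^1 + 4 = (-144) + (-48) + (4) = -188; answer -188

-188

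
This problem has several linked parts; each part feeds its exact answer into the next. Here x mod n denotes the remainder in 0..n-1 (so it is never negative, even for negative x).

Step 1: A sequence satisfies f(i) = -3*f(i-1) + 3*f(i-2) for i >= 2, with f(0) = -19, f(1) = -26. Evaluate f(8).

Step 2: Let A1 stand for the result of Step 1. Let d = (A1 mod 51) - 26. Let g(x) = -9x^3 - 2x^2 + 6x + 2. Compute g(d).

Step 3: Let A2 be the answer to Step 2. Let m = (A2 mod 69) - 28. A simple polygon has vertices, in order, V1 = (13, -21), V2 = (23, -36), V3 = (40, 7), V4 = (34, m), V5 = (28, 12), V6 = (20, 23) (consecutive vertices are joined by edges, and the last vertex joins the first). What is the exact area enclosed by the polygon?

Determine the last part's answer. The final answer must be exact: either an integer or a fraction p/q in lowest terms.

Step 1: f(2) = -3*(-26) + 3*(-19) = 21; iterating: f(2)=21, f(3)=-141, f(4)=486, f(5)=-1881, f(6)=7101, f(7)=-26946, f(8)=102141; answer 102141
Step 2: A1 = 102141; d = 13; -9*(13)^3 - 2*(13)^2 + 6*(13)^1 + 2 = (-19773) + (-338) + (78) + (2) = -20031; answer -20031
Step 3: A2 = -20031; m = 20; cross terms: (13*-36 - 23*-21)=15, (23*7 - 40*-36)=1601, (40*20 - 34*7)=562, (34*12 - 28*20)=-152, (28*23 - 20*12)=404, (20*-21 - 13*23)=-719; twice the area = |1711| = 1711; area = 1711/2; answer 1711/2

1711/2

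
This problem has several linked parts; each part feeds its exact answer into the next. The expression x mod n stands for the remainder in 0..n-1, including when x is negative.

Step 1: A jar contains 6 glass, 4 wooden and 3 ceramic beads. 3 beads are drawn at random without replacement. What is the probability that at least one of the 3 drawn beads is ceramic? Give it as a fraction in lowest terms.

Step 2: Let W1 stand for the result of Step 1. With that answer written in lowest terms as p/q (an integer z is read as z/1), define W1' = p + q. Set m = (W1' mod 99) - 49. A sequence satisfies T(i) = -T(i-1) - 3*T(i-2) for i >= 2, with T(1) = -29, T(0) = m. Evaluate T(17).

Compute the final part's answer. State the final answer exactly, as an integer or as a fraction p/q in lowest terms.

-301394

Step 1: total draws C(13,3) = 286; complement C(10,3) = 120; favorable 286 - 120 = 166; P = 83/143; answer 83/143
Step 2: W1 = 83/143; threaded value p + q = 226; m = -21; T(2) = -1*(-29) - 3*(-21) = 92; iterating: T(2)=92, T(3)=-5, T(4)=-271, T(5)=286, T(6)=527, T(7)=-1385, T(8)=-196, T(9)=4351, T(10)=-3763, T(11)=-9290, T(12)=20579, T(13)=7291, T(14)=-69028, T(15)=47155, T(16)=159929, T(17)=-301394; answer -301394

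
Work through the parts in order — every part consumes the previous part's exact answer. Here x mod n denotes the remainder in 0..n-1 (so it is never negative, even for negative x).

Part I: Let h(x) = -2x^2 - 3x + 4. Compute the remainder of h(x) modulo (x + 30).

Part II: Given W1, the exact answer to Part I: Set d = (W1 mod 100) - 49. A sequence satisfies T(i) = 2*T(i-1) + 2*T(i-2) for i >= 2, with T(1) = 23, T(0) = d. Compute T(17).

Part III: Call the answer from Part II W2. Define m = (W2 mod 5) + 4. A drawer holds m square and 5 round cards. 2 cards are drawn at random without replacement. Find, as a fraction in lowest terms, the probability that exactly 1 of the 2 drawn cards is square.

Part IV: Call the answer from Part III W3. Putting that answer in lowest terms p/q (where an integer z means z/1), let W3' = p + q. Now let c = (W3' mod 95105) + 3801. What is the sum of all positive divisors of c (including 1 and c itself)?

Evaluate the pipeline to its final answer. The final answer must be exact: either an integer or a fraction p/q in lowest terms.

Part I: remainder = value at the root: -2*(-30)^2 - 3*(-30)^1 + 4 = (-1800) + (90) + (4) = -1706; answer -1706
Part II: W1 = -1706; d = 45; T(2) = 2*(23) + 2*(45) = 136; iterating: T(2)=136, T(3)=318, T(4)=908, T(5)=2452, T(6)=6720, T(7)=18344, T(8)=50128, T(9)=136944, T(10)=374144, T(11)=1022176, T(12)=2792640, T(13)=7629632, T(14)=20844544, T(15)=56948352, T(16)=155585792, T(17)=425068288; answer 425068288
Part III: W2 = 425068288; m = 7; total draws C(12,2) = 66; favorable C(7,1)*C(5,1) = 35; P = 35/66; answer 35/66
Part IV: W3 = 35/66; threaded value p + q = 101; c = 3902; 3902 = 2 * 1951; sigma = (1 + 2) * (1 + 1951) = 3 * 1952 = 5856; answer 5856

5856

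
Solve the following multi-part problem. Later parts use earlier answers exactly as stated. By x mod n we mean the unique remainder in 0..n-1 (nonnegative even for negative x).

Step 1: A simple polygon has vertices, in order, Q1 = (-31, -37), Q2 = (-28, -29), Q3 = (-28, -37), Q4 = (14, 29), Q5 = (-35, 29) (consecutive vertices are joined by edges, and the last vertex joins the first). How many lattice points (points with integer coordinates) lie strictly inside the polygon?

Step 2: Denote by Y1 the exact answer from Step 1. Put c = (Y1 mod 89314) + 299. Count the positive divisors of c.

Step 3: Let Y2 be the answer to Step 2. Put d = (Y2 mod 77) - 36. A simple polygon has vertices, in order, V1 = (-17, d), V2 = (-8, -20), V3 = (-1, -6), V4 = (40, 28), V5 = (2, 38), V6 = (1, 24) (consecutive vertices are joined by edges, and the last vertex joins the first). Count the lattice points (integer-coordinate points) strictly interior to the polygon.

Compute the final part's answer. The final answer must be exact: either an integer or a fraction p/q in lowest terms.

1099

Step 1: cross terms: (-31*-29 - -28*-37)=-137, (-28*-37 - -28*-29)=224, (-28*29 - 14*-37)=-294, (14*29 - -35*29)=1421, (-35*-37 - -31*29)=2194; twice the area = |3408| = 3408; area = 1704; boundary points = 1 + 8 + 6 + 49 + 2 = 66; strictly interior points = area - boundary/2 + 1 = 1672; answer 1672
Step 2: Y1 = 1672; c = 1971; 1971 = 3^3 * 73; number of divisors = (3+1) * (1+1) = 8; answer 8
Step 3: Y2 = 8; d = -28; cross terms: (-17*-20 - -8*-28)=116, (-8*-6 - -1*-20)=28, (-1*28 - 40*-6)=212, (40*38 - 2*28)=1464, (2*24 - 1*38)=10, (1*-28 - -17*24)=380; twice the area = |2210| = 2210; area = 1105; boundary points = 1 + 7 + 1 + 2 + 1 + 2 = 14; strictly interior points = area - boundary/2 + 1 = 1099; answer 1099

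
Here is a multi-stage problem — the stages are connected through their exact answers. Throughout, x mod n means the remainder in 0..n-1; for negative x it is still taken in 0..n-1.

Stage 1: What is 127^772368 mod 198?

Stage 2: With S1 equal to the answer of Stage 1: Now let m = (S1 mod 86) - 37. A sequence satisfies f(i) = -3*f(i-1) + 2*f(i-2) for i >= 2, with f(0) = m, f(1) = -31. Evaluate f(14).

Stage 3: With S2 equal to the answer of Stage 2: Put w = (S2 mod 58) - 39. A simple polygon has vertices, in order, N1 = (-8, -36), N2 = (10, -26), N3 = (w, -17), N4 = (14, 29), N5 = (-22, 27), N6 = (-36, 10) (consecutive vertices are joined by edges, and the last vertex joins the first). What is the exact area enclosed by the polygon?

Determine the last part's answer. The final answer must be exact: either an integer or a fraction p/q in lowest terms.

Stage 1: squarings mod 198: 127^1=127, 127^2=91, 127^4=163, 127^8=37, 127^16=181, 127^32=91, 127^64=163, 127^128=37, 127^256=181, 127^512=91, 127^1024=163, 127^2048=37, 127^4096=181, 127^8192=91, 127^16384=163, 127^32768=37, 127^65536=181, 127^131072=91, 127^262144=163, 127^524288=37; 127^772368 = 127^16 * 127^256 * 127^2048 * 127^16384 * 127^32768 * 127^65536 * 127^131072 * 127^524288 = 37 (mod 198); answer 37
Stage 2: S1 = 37; m = 0; f(2) = -3*(-31) + 2*(0) = 93; iterating: f(2)=93, f(3)=-341, f(4)=1209, f(5)=-4309, f(6)=15345, f(7)=-54653, f(8)=194649, f(9)=-693253, f(10)=2469057, f(11)=-8793677, f(12)=31319145, f(13)=-111544789, f(14)=397272657; answer 397272657
Stage 3: S2 = 397272657; w = -6; cross terms: (-8*-26 - 10*-36)=568, (10*-17 - -6*-26)=-326, (-6*29 - 14*-17)=64, (14*27 - -22*29)=1016, (-22*10 - -36*27)=752, (-36*-36 - -8*10)=1376; twice the area = |3450| = 3450; area = 1725; answer 1725

1725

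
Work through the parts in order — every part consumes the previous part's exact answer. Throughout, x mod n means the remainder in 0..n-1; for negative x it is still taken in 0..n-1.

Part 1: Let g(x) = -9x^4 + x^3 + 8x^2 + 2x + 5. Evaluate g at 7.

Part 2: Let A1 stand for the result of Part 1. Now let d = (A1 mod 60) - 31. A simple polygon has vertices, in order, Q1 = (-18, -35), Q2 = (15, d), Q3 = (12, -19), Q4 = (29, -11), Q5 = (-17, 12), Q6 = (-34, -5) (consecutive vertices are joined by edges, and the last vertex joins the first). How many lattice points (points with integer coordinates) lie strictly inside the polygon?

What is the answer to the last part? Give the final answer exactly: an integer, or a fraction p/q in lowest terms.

Part 1: -9*(7)^4 + 1*(7)^3 + 8*(7)^2 + 2*(7)^1 + 5 = (-21609) + (343) + (392) + (14) + (5) = -20855; answer -20855
Part 2: A1 = -20855; d = -6; cross terms: (-18*-6 - 15*-35)=633, (15*-19 - 12*-6)=-213, (12*-11 - 29*-19)=419, (29*12 - -17*-11)=161, (-17*-5 - -34*12)=493, (-34*-35 - -18*-5)=1100; twice the area = |2593| = 2593; area = 2593/2; boundary points = 1 + 1 + 1 + 23 + 17 + 2 = 45; strictly interior points = area - boundary/2 + 1 = 1275; answer 1275

1275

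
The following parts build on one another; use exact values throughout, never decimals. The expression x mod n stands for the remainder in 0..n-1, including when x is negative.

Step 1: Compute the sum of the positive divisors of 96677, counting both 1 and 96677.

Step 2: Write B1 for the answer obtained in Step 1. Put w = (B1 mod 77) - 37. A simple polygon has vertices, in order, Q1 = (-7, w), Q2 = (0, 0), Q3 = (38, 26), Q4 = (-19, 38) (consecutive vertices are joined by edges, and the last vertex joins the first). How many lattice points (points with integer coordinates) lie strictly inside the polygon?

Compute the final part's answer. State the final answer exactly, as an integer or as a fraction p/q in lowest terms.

1249

Step 1: 96677 = 7^2 * 1973; sigma = (1 + 7 + 49) * (1 + 1973) = 57 * 1974 = 112518; answer 112518
Step 2: B1 = 112518; w = -16; cross terms: (-7*0 - 0*-16)=0, (0*26 - 38*0)=0, (38*38 - -19*26)=1938, (-19*-16 - -7*38)=570; twice the area = |2508| = 2508; area = 1254; boundary points = 1 + 2 + 3 + 6 = 12; strictly interior points = area - boundary/2 + 1 = 1249; answer 1249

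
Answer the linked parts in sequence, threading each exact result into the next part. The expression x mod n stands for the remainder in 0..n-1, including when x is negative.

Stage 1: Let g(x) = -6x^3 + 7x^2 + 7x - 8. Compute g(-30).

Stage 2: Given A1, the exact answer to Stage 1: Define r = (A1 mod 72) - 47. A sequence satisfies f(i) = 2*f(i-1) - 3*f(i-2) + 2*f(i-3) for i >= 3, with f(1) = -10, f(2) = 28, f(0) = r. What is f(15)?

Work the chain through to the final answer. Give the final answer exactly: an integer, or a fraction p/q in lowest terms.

-2028

Stage 1: -6*(-30)^3 + 7*(-30)^2 + 7*(-30)^1 - 8 = (162000) + (6300) + (-210) + (-8) = 168082; answer 168082
Stage 2: A1 = 168082; r = -13; f(3) = 2*(28) - 3*(-10) + 2*(-13) = 60; iterating: f(3)=60, f(4)=16, f(5)=-92, f(6)=-112, f(7)=84, f(8)=320, f(9)=164, f(10)=-464, f(11)=-780, f(12)=160, f(13)=1732, f(14)=1424, f(15)=-2028; answer -2028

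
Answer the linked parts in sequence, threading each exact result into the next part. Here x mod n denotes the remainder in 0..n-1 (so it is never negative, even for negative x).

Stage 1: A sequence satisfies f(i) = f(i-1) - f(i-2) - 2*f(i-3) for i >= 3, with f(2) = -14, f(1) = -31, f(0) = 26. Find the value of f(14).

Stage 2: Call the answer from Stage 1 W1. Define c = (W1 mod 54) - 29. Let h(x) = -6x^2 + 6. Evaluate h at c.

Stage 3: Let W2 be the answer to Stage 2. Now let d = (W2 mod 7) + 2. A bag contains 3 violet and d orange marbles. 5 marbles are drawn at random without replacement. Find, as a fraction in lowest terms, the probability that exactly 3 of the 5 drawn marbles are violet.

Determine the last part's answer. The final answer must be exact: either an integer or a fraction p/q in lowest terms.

2/33

Stage 1: f(3) = 1*(-14) - 1*(-31) - 2*(26) = -35; iterating: f(3)=-35, f(4)=41, f(5)=104, f(6)=133, f(7)=-53, f(8)=-394, f(9)=-607, f(10)=-107, f(11)=1288, f(12)=2609, f(13)=1535, f(14)=-3650; answer -3650
Stage 2: W1 = -3650; c = -7; -6*(-7)^2 + 6 = (-294) + (6) = -288; answer -288
Stage 3: W2 = -288; d = 8; total draws C(11,5) = 462; favorable C(3,3)*C(8,2) = 28; P = 2/33; answer 2/33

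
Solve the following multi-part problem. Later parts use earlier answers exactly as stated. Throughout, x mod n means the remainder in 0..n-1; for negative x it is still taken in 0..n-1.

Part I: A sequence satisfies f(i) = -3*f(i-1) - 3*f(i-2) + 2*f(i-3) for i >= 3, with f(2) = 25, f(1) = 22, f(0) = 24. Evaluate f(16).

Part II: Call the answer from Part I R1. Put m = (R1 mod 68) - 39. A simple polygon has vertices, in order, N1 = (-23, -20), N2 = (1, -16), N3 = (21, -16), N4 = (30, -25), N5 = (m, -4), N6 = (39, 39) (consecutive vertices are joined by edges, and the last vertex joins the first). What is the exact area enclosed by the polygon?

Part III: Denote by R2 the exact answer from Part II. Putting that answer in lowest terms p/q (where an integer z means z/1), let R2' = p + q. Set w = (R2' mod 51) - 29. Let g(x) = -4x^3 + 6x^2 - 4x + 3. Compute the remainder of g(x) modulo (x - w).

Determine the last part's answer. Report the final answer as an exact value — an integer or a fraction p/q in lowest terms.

Part I: f(3) = -3*(25) - 3*(22) + 2*(24) = -93; iterating: f(3)=-93, f(4)=248, f(5)=-415, f(6)=315, f(7)=796, f(8)=-4163, f(9)=10731, f(10)=-18112, f(11)=13817, f(12)=34347, f(13)=-180716, f(14)=466741, f(15)=-789381, f(16)=606488; answer 606488
Part II: R1 = 606488; m = 25; cross terms: (-23*-16 - 1*-20)=388, (1*-16 - 21*-16)=320, (21*-25 - 30*-16)=-45, (30*-4 - 25*-25)=505, (25*39 - 39*-4)=1131, (39*-20 - -23*39)=117; twice the area = |2416| = 2416; area = 1208; answer 1208
Part III: R2 = 1208; threaded value p + q = 1209; w = 7; remainder = value at the root: -4*(7)^3 + 6*(7)^2 - 4*(7)^1 + 3 = (-1372) + (294) + (-28) + (3) = -1103; answer -1103

-1103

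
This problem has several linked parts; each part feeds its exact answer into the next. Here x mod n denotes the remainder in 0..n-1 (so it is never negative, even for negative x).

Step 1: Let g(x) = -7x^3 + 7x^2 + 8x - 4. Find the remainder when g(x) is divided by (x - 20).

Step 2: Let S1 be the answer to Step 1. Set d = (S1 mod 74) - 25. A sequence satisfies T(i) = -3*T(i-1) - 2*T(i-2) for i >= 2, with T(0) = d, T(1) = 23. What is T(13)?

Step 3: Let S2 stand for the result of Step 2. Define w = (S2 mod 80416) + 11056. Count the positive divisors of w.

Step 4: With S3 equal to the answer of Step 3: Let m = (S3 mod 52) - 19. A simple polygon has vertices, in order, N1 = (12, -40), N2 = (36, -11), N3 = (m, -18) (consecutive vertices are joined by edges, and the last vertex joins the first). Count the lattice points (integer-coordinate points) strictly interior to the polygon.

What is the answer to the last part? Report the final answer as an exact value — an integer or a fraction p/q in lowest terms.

655

Step 1: remainder = value at the root: -7*(20)^3 + 7*(20)^2 + 8*(20)^1 - 4 = (-56000) + (2800) + (160) + (-4) = -53044; answer -53044
Step 2: S1 = -53044; d = -11; T(2) = -3*(23) - 2*(-11) = -47; iterating: T(2)=-47, T(3)=95, T(4)=-191, T(5)=383, T(6)=-767, T(7)=1535, T(8)=-3071, T(9)=6143, T(10)=-12287, T(11)=24575, T(12)=-49151, T(13)=98303; answer 98303
Step 3: S2 = 98303; w = 28943; 28943 = 103 * 281; number of divisors = (1+1) * (1+1) = 4; answer 4
Step 4: S3 = 4; m = -15; cross terms: (12*-11 - 36*-40)=1308, (36*-18 - -15*-11)=-813, (-15*-40 - 12*-18)=816; twice the area = |1311| = 1311; area = 1311/2; boundary points = 1 + 1 + 1 = 3; strictly interior points = area - boundary/2 + 1 = 655; answer 655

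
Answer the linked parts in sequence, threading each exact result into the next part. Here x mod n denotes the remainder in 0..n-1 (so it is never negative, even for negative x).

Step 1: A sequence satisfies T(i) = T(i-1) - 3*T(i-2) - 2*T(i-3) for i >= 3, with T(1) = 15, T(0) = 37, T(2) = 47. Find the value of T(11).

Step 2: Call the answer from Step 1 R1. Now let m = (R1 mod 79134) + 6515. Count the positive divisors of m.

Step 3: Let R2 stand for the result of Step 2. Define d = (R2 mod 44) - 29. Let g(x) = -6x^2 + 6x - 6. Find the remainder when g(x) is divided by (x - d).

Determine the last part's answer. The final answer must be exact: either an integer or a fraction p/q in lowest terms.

-3318

Step 1: T(3) = 1*(47) - 3*(15) - 2*(37) = -72; iterating: T(3)=-72, T(4)=-243, T(5)=-121, T(6)=752, T(7)=1601, T(8)=-413, T(9)=-6720, T(10)=-8683, T(11)=12303; answer 12303
Step 2: R1 = 12303; m = 18818; 18818 = 2 * 97^2; number of divisors = (1+1) * (2+1) = 6; answer 6
Step 3: R2 = 6; d = -23; remainder = value at the root: -6*(-23)^2 + 6*(-23)^1 - 6 = (-3174) + (-138) + (-6) = -3318; answer -3318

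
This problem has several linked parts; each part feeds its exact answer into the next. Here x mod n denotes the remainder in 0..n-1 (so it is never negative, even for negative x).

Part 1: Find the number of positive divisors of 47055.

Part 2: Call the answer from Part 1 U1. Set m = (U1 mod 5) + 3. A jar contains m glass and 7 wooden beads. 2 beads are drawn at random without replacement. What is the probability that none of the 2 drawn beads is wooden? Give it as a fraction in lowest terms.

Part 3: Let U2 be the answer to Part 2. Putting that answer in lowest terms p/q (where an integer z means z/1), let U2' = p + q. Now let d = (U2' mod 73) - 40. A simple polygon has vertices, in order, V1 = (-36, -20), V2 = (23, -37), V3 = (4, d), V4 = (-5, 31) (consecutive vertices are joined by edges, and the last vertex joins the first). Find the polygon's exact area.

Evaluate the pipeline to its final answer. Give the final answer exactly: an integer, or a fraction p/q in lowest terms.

1514

Part 1: 47055 = 3 * 5 * 3137; number of divisors = (1+1) * (1+1) * (1+1) = 8; answer 8
Part 2: U1 = 8; m = 6; total draws C(13,2) = 78; favorable C(6,2) = 15; P = 5/26; answer 5/26
Part 3: U2 = 5/26; threaded value p + q = 31; d = -9; cross terms: (-36*-37 - 23*-20)=1792, (23*-9 - 4*-37)=-59, (4*31 - -5*-9)=79, (-5*-20 - -36*31)=1216; twice the area = |3028| = 3028; area = 1514; answer 1514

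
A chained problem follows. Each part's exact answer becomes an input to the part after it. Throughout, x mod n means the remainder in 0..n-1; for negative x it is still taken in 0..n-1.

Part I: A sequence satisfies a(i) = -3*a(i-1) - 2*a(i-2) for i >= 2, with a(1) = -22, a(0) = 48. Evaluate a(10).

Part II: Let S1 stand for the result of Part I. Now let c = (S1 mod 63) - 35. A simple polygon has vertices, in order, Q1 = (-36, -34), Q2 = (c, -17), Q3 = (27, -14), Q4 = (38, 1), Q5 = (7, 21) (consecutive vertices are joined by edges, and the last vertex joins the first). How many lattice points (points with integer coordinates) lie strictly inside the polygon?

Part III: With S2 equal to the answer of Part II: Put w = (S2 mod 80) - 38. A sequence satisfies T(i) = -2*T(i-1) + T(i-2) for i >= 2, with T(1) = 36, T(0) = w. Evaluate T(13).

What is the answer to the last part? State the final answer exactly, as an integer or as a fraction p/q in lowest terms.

Part I: a(2) = -3*(-22) - 2*(48) = -30; iterating: a(2)=-30, a(3)=134, a(4)=-342, a(5)=758, a(6)=-1590, a(7)=3254, a(8)=-6582, a(9)=13238, a(10)=-26550; answer -26550
Part II: S1 = -26550; c = 1; cross terms: (-36*-17 - 1*-34)=646, (1*-14 - 27*-17)=445, (27*1 - 38*-14)=559, (38*21 - 7*1)=791, (7*-34 - -36*21)=518; twice the area = |2959| = 2959; area = 2959/2; boundary points = 1 + 1 + 1 + 1 + 1 = 5; strictly interior points = area - boundary/2 + 1 = 1478; answer 1478
Part III: S2 = 1478; w = 0; T(2) = -2*(36) + 1*(0) = -72; iterating: T(2)=-72, T(3)=180, T(4)=-432, T(5)=1044, T(6)=-2520, T(7)=6084, T(8)=-14688, T(9)=35460, T(10)=-85608, T(11)=206676, T(12)=-498960, T(13)=1204596; answer 1204596

1204596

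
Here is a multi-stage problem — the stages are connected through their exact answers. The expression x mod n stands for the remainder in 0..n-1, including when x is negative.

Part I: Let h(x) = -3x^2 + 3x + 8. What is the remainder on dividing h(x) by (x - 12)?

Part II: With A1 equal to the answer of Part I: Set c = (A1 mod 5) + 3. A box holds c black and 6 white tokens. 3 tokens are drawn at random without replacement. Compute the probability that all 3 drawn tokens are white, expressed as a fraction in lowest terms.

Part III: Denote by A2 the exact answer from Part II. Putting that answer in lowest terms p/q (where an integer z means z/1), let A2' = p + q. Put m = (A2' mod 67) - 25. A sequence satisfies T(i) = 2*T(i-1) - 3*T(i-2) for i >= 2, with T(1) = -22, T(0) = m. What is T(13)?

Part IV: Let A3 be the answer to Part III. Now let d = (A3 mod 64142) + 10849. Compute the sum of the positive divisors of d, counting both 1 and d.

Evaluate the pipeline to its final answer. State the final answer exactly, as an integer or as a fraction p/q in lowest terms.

42240

Part I: remainder = value at the root: -3*(12)^2 + 3*(12)^1 + 8 = (-432) + (36) + (8) = -388; answer -388
Part II: A1 = -388; c = 5; total draws C(11,3) = 165; favorable C(6,3) = 20; P = 4/33; answer 4/33
Part III: A2 = 4/33; threaded value p + q = 37; m = 12; T(2) = 2*(-22) - 3*(12) = -80; iterating: T(2)=-80, T(3)=-94, T(4)=52, T(5)=386, T(6)=616, T(7)=74, T(8)=-1700, T(9)=-3622, T(10)=-2144, T(11)=6578, T(12)=19588, T(13)=19442; answer 19442
Part IV: A3 = 19442; d = 30291; 30291 = 3 * 23 * 439; sigma = (1 + 3) * (1 + 23) * (1 + 439) = 4 * 24 * 440 = 42240; answer 42240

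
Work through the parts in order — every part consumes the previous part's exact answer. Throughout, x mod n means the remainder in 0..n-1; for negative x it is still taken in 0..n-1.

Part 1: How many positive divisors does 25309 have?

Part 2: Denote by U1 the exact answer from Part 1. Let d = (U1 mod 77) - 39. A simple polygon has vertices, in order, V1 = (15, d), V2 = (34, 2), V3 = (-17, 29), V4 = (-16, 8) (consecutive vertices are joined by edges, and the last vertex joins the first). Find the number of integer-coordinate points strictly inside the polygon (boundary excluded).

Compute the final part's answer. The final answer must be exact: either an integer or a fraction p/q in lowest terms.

1552

Part 1: 25309 is prime, so its only divisors are 1 and 25309; count = 2; answer 2
Part 2: U1 = 2; d = -37; cross terms: (15*2 - 34*-37)=1288, (34*29 - -17*2)=1020, (-17*8 - -16*29)=328, (-16*-37 - 15*8)=472; twice the area = |3108| = 3108; area = 1554; boundary points = 1 + 3 + 1 + 1 = 6; strictly interior points = area - boundary/2 + 1 = 1552; answer 1552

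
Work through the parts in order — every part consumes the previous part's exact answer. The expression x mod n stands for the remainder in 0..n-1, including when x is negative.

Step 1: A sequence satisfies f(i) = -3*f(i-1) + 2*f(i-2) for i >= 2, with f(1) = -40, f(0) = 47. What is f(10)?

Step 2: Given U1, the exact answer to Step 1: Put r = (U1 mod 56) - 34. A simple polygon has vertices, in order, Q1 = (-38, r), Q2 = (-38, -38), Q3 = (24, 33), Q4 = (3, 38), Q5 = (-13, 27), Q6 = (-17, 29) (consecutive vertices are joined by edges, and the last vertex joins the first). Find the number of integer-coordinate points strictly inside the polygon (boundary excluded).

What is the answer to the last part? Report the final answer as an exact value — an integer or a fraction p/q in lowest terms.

Step 1: f(2) = -3*(-40) + 2*(47) = 214; iterating: f(2)=214, f(3)=-722, f(4)=2594, f(5)=-9226, f(6)=32866, f(7)=-117050, f(8)=416882, f(9)=-1484746, f(10)=5288002; answer 5288002
Step 2: U1 = 5288002; r = 0; cross terms: (-38*-38 - -38*0)=1444, (-38*33 - 24*-38)=-342, (24*38 - 3*33)=813, (3*27 - -13*38)=575, (-13*29 - -17*27)=82, (-17*0 - -38*29)=1102; twice the area = |3674| = 3674; area = 1837; boundary points = 38 + 1 + 1 + 1 + 2 + 1 = 44; strictly interior points = area - boundary/2 + 1 = 1816; answer 1816

1816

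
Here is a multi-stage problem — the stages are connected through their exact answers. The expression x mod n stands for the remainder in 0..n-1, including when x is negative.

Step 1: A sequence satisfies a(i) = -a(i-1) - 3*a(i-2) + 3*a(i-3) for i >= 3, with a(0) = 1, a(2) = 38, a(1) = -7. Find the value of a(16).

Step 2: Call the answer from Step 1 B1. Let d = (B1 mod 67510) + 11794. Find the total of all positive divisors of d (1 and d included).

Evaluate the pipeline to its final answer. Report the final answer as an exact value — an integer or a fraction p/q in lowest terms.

Step 1: a(3) = -1*(38) - 3*(-7) + 3*(1) = -14; iterating: a(3)=-14, a(4)=-121, a(5)=277, a(6)=44, a(7)=-1238, a(8)=1937, a(9)=1909, a(10)=-11434, a(11)=11518, a(12)=28511, a(13)=-97367, a(14)=46388, a(15)=331246, a(16)=-762511; answer -762511
Step 2: B1 = -762511; d = 59403; 59403 = 3 * 19801; sigma = (1 + 3) * (1 + 19801) = 4 * 19802 = 79208; answer 79208

79208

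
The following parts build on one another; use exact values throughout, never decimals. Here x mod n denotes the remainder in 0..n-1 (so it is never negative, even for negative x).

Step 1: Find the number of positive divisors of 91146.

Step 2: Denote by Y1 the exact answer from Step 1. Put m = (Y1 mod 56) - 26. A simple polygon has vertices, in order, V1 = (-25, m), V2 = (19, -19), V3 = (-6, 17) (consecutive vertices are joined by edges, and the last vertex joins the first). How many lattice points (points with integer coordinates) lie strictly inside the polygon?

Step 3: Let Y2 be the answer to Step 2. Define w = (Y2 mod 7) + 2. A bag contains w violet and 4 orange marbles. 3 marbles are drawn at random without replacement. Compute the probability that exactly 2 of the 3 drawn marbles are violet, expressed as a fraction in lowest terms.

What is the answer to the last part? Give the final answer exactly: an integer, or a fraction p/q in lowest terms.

Step 1: 91146 = 2 * 3 * 11 * 1381; number of divisors = (1+1) * (1+1) * (1+1) * (1+1) = 16; answer 16
Step 2: Y1 = 16; m = -10; cross terms: (-25*-19 - 19*-10)=665, (19*17 - -6*-19)=209, (-6*-10 - -25*17)=485; twice the area = |1359| = 1359; area = 1359/2; boundary points = 1 + 1 + 1 = 3; strictly interior points = area - boundary/2 + 1 = 679; answer 679
Step 3: Y2 = 679; w = 2; total draws C(6,3) = 20; favorable C(2,2)*C(4,1) = 4; P = 1/5; answer 1/5

1/5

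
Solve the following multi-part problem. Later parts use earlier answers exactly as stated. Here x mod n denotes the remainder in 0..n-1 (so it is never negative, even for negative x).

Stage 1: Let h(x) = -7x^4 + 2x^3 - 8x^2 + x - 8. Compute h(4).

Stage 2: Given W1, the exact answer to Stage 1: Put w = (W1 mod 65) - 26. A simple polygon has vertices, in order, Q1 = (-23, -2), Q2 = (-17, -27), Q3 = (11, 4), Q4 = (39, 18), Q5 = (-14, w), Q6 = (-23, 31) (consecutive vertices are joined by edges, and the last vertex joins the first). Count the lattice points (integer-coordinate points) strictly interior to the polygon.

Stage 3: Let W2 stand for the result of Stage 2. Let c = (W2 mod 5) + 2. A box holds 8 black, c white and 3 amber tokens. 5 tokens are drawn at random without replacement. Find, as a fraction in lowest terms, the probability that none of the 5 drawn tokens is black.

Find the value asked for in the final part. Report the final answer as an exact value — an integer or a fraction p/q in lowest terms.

1/1287

Stage 1: -7*(4)^4 + 2*(4)^3 - 8*(4)^2 + 1*(4)^1 - 8 = (-1792) + (128) + (-128) + (4) + (-8) = -1796; answer -1796
Stage 2: W1 = -1796; w = -2; cross terms: (-23*-27 - -17*-2)=587, (-17*4 - 11*-27)=229, (11*18 - 39*4)=42, (39*-2 - -14*18)=174, (-14*31 - -23*-2)=-480, (-23*-2 - -23*31)=759; twice the area = |1311| = 1311; area = 1311/2; boundary points = 1 + 1 + 14 + 1 + 3 + 33 = 53; strictly interior points = area - boundary/2 + 1 = 630; answer 630
Stage 3: W2 = 630; c = 2; total draws C(13,5) = 1287; favorable C(5,5) = 1; P = 1/1287; answer 1/1287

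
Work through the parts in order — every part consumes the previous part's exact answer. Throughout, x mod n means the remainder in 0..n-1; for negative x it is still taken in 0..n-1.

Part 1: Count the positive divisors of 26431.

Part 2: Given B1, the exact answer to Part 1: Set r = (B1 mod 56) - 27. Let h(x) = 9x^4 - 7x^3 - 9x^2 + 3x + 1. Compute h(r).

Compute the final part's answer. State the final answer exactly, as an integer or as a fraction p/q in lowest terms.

3619301

Part 1: 26431 is prime, so its only divisors are 1 and 26431; count = 2; answer 2
Part 2: B1 = 2; r = -25; 9*(-25)^4 - 7*(-25)^3 - 9*(-25)^2 + 3*(-25)^1 + 1 = (3515625) + (109375) + (-5625) + (-75) + (1) = 3619301; answer 3619301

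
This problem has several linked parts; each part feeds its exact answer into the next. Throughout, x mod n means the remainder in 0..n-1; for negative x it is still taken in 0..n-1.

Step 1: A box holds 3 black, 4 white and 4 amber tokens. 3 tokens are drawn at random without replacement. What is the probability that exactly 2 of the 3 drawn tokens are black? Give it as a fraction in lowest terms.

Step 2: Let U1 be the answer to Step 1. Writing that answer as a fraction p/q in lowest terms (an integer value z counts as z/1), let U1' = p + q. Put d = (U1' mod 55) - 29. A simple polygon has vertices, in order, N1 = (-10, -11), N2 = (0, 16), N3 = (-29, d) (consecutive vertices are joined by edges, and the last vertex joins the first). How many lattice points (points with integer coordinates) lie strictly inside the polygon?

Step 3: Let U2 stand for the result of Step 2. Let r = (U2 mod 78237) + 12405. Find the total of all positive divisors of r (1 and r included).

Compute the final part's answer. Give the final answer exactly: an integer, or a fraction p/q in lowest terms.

12612

Step 1: total draws C(11,3) = 165; favorable C(3,2)*C(8,1) = 24; P = 8/55; answer 8/55
Step 2: U1 = 8/55; threaded value p + q = 63; d = -21; cross terms: (-10*16 - 0*-11)=-160, (0*-21 - -29*16)=464, (-29*-11 - -10*-21)=109; twice the area = |413| = 413; area = 413/2; boundary points = 1 + 1 + 1 = 3; strictly interior points = area - boundary/2 + 1 = 206; answer 206
Step 3: U2 = 206; r = 12611; 12611 is prime, so its only divisors are 1 and 12611; sigma = 1 + 12611 = 12612; answer 12612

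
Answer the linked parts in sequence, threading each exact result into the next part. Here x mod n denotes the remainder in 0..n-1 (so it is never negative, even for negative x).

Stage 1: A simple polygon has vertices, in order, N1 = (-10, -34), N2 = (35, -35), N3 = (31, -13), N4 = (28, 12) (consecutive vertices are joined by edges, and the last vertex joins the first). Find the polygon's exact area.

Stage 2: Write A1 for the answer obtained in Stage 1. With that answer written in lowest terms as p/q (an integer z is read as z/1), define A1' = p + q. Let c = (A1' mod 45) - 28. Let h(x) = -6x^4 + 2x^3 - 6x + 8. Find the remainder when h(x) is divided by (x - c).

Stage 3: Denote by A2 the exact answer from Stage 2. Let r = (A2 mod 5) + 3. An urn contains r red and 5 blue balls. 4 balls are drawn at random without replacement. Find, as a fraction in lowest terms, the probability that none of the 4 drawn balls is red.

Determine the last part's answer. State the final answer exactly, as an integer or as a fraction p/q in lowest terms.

Stage 1: cross terms: (-10*-35 - 35*-34)=1540, (35*-13 - 31*-35)=630, (31*12 - 28*-13)=736, (28*-34 - -10*12)=-832; twice the area = |2074| = 2074; area = 1037; answer 1037
Stage 2: A1 = 1037; threaded value p + q = 1038; c = -25; remainder = value at the root: -6*(-25)^4 + 2*(-25)^3 - 6*(-25)^1 + 8 = (-2343750) + (-31250) + (150) + (8) = -2374842; answer -2374842
Stage 3: A2 = -2374842; r = 6; total draws C(11,4) = 330; favorable C(5,4) = 5; P = 1/66; answer 1/66

1/66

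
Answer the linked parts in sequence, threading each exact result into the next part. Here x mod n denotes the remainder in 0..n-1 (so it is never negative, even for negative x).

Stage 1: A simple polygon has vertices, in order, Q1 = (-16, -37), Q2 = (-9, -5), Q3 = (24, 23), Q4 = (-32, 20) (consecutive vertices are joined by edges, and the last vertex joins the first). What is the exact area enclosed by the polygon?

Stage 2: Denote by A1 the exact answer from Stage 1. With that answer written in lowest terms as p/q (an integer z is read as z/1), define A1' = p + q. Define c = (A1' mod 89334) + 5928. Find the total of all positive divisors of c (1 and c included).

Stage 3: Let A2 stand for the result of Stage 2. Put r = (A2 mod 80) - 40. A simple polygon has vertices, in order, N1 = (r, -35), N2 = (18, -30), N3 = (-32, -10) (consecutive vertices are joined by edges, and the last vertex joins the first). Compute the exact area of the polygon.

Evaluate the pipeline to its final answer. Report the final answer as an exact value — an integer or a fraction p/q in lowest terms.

545

Stage 1: cross terms: (-16*-5 - -9*-37)=-253, (-9*23 - 24*-5)=-87, (24*20 - -32*23)=1216, (-32*-37 - -16*20)=1504; twice the area = |2380| = 2380; area = 1190; answer 1190
Stage 2: A1 = 1190; threaded value p + q = 1191; c = 7119; 7119 = 3^2 * 7 * 113; sigma = (1 + 3 + 9) * (1 + 7) * (1 + 113) = 13 * 8 * 114 = 11856; answer 11856
Stage 3: A2 = 11856; r = -24; cross terms: (-24*-30 - 18*-35)=1350, (18*-10 - -32*-30)=-1140, (-32*-35 - -24*-10)=880; twice the area = |1090| = 1090; area = 545; answer 545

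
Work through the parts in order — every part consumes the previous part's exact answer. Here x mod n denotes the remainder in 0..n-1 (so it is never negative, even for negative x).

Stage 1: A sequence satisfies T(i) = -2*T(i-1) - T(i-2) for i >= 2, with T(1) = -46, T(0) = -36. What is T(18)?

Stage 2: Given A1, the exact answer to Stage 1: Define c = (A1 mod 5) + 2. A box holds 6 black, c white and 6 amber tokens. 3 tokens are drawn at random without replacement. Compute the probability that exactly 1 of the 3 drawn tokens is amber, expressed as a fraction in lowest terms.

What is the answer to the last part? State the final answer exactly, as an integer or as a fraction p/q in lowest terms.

Stage 1: T(2) = -2*(-46) - 1*(-36) = 128; iterating: T(2)=128, T(3)=-210, T(4)=292, T(5)=-374, T(6)=456, T(7)=-538, T(8)=620, T(9)=-702, T(10)=784, T(11)=-866, T(12)=948, T(13)=-1030, T(14)=1112, T(15)=-1194, T(16)=1276, T(17)=-1358, T(18)=1440; answer 1440
Stage 2: A1 = 1440; c = 2; total draws C(14,3) = 364; favorable C(6,1)*C(8,2) = 168; P = 6/13; answer 6/13

6/13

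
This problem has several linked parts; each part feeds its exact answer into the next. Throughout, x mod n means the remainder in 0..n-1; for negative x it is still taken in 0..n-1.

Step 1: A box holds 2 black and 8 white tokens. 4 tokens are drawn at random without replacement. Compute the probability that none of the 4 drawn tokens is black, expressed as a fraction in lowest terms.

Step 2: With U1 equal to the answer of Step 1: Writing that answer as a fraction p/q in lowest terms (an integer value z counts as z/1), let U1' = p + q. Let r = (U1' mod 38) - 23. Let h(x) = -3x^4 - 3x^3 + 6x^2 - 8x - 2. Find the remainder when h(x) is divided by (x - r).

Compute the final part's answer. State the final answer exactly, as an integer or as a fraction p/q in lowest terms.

Step 1: total draws C(10,4) = 210; favorable C(8,4) = 70; P = 1/3; answer 1/3
Step 2: U1 = 1/3; threaded value p + q = 4; r = -19; remainder = value at the root: -3*(-19)^4 - 3*(-19)^3 + 6*(-19)^2 - 8*(-19)^1 - 2 = (-390963) + (20577) + (2166) + (152) + (-2) = -368070; answer -368070

-368070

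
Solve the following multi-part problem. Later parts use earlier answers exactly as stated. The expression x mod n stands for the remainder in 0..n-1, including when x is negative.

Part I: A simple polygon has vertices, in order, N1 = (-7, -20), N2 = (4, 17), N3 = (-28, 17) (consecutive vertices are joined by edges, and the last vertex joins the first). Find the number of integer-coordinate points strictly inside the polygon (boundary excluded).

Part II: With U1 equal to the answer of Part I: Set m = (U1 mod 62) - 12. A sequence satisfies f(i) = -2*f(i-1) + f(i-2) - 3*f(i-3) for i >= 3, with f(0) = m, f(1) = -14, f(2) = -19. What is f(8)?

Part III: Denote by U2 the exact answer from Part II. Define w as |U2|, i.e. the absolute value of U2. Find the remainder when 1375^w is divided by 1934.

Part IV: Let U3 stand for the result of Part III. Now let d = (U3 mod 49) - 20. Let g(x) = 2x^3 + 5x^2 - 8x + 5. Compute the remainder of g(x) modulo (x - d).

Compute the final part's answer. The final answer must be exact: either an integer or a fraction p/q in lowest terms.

Part I: cross terms: (-7*17 - 4*-20)=-39, (4*17 - -28*17)=544, (-28*-20 - -7*17)=679; twice the area = |1184| = 1184; area = 592; boundary points = 1 + 32 + 1 = 34; strictly interior points = area - boundary/2 + 1 = 576; answer 576
Part II: U1 = 576; m = 6; f(3) = -2*(-19) + 1*(-14) - 3*(6) = 6; iterating: f(3)=6, f(4)=11, f(5)=41, f(6)=-89, f(7)=186, f(8)=-584; answer -584
Part III: U2 = -584; w = 584; squarings mod 1934: 1375^1=1375, 1375^2=1107, 1375^4=1227, 1375^8=877, 1375^16=1331, 1375^32=17, 1375^64=289, 1375^128=359, 1375^256=1237, 1375^512=375; 1375^584 = 1375^8 * 1375^64 * 1375^512 = 379 (mod 1934); answer 379
Part IV: U3 = 379; d = 16; remainder = value at the root: 2*(16)^3 + 5*(16)^2 - 8*(16)^1 + 5 = (8192) + (1280) + (-128) + (5) = 9349; answer 9349

9349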